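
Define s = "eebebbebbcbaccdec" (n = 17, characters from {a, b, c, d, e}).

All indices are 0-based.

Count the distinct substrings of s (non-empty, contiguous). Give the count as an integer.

134

rank→(start, suffix):
  0 → (11, 'accdec')
  1 → (10, 'baccdec')
  2 → (7, 'bbcbaccdec')
  3 → (4, 'bbebbcbaccdec')
  4 → (8, 'bcbaccdec')
  5 → (5, 'bebbcbaccdec')
  6 → (2, 'bebbebbcbaccdec')
  7 → (16, 'c')
  8 → (9, 'cbaccdec')
  9 → (12, 'ccdec')
  10 → (13, 'cdec')
  11 → (14, 'dec')
  12 → (6, 'ebbcbaccdec')
  13 → (3, 'ebbebbcbaccdec')
  14 → (1, 'ebebbebbcbaccdec')
  15 → (15, 'ec')
  16 → (0, 'eebebbebbcbaccdec')

SA = [11, 10, 7, 4, 8, 5, 2, 16, 9, 12, 13, 14, 6, 3, 1, 15, 0]
[i] adj suffixes → lcp
  [1] 11/10 → 0 ('')
  [2] 10/7 → 1 ('b')
  [3] 7/4 → 2 ('bb')
  [4] 4/8 → 1 ('b')
  [5] 8/5 → 1 ('b')
  [6] 5/2 → 4 ('bebb')
  [7] 2/16 → 0 ('')
  [8] 16/9 → 1 ('c')
  [9] 9/12 → 1 ('c')
  [10] 12/13 → 1 ('c')
  [11] 13/14 → 0 ('')
  [12] 14/6 → 0 ('')
  [13] 6/3 → 3 ('ebb')
  [14] 3/1 → 2 ('eb')
  [15] 1/15 → 1 ('e')
  [16] 15/0 → 1 ('e')

n(n+1)/2 = 17·18/2 = 153
Σ LCP = 0 + 0 + 1 + 2 + 1 + 1 + 4 + 0 + 1 + 1 + 1 + 0 + 0 + 3 + 2 + 1 + 1 = 19
distinct = 153 − 19 = 134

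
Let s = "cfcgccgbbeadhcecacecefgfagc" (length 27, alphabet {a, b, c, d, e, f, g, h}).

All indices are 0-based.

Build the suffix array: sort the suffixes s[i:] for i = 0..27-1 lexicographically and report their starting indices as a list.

[16, 10, 24, 7, 8, 26, 15, 4, 13, 17, 19, 0, 5, 2, 11, 9, 14, 18, 20, 23, 1, 21, 6, 25, 3, 22, 12]

rank→(start, suffix):
  0 → (16, 'acecefgfagc')
  1 → (10, 'adhcecacecefgfagc')
  2 → (24, 'agc')
  3 → (7, 'bbeadhcecacecefgfagc')
  4 → (8, 'beadhcecacecefgfagc')
  5 → (26, 'c')
  6 → (15, 'cacecefgfagc')
  7 → (4, 'ccgbbeadhcecacecefgfagc')
  8 → (13, 'cecacecefgfagc')
  9 → (17, 'cecefgfagc')
  10 → (19, 'cefgfagc')
  11 → (0, 'cfcgccgbbeadhcecacecefgfagc')
  12 → (5, 'cgbbeadhcecacecefgfagc')
  13 → (2, 'cgccgbbeadhcecacecefgfagc')
  14 → (11, 'dhcecacecefgfagc')
  15 → (9, 'eadhcecacecefgfagc')
  16 → (14, 'ecacecefgfagc')
  17 → (18, 'ecefgfagc')
  18 → (20, 'efgfagc')
  19 → (23, 'fagc')
  20 → (1, 'fcgccgbbeadhcecacecefgfagc')
  21 → (21, 'fgfagc')
  22 → (6, 'gbbeadhcecacecefgfagc')
  23 → (25, 'gc')
  24 → (3, 'gccgbbeadhcecacecefgfagc')
  25 → (22, 'gfagc')
  26 → (12, 'hcecacecefgfagc')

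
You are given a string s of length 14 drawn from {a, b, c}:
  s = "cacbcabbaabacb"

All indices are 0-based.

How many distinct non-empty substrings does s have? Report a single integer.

rank | idx | suffix
   0 |   8 | aabacb
   1 |   9 | abacb
   2 |   5 | abbaabacb
   3 |  11 | acb
   4 |   1 | acbcabbaabacb
   5 |  13 | b
   6 |   7 | baabacb
   7 |  10 | bacb
   8 |   6 | bbaabacb
   9 |   3 | bcabbaabacb
  10 |   4 | cabbaabacb
  11 |   0 | cacbcabbaabacb
  12 |  12 | cb
  13 |   2 | cbcabbaabacb

SA = [8, 9, 5, 11, 1, 13, 7, 10, 6, 3, 4, 0, 12, 2]
rank  pair      lcp
   1  s[8:],s[9:]  1  'a'
   2  s[9:],s[5:]  2  'ab'
   3  s[5:],s[11:]  1  'a'
   4  s[11:],s[1:]  3  'acb'
   5  s[1:],s[13:]  0  ''
   6  s[13:],s[7:]  1  'b'
   7  s[7:],s[10:]  2  'ba'
   8  s[10:],s[6:]  1  'b'
   9  s[6:],s[3:]  1  'b'
  10  s[3:],s[4:]  0  ''
  11  s[4:],s[0:]  2  'ca'
  12  s[0:],s[12:]  1  'c'
  13  s[12:],s[2:]  2  'cb'

n(n+1)/2 = 14·15/2 = 105
Σ LCP = 0 + 1 + 2 + 1 + 3 + 0 + 1 + 2 + 1 + 1 + 0 + 2 + 1 + 2 = 17
distinct = 105 − 17 = 88

88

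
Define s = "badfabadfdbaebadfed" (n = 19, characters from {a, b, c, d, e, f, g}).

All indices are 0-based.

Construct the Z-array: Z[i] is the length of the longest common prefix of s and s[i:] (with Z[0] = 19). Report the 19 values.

[19, 0, 0, 0, 0, 4, 0, 0, 0, 0, 2, 0, 0, 4, 0, 0, 0, 0, 0]

Z[0]=19
i=1: fresh scan; Z[1]=0
i=2: fresh scan; Z[2]=0
i=3: fresh scan; Z[3]=0
i=4: fresh scan; Z[4]=0
i=5: fresh scan; Z[5]=4 grow→box=[5,9)
i=6: min(r-i=3, Z[1]=0)=0; Z[6]=0
i=7: min(r-i=2, Z[2]=0)=0; Z[7]=0
i=8: min(r-i=1, Z[3]=0)=0; Z[8]=0
i=9: fresh scan; Z[9]=0
i=10: fresh scan; Z[10]=2 grow→box=[10,12)
i=11: min(r-i=1, Z[1]=0)=0; Z[11]=0
i=12: fresh scan; Z[12]=0
i=13: fresh scan; Z[13]=4 grow→box=[13,17)
i=14: min(r-i=3, Z[1]=0)=0; Z[14]=0
i=15: min(r-i=2, Z[2]=0)=0; Z[15]=0
i=16: min(r-i=1, Z[3]=0)=0; Z[16]=0
i=17: fresh scan; Z[17]=0
i=18: fresh scan; Z[18]=0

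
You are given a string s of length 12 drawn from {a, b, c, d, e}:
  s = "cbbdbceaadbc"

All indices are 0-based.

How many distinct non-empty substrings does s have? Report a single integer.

68

sorted suffixes:
  #0 SA[0]=7  'aadbc'
  #1 SA[1]=8  'adbc'
  #2 SA[2]=1  'bbdbceaadbc'
  #3 SA[3]=10  'bc'
  #4 SA[4]=4  'bceaadbc'
  #5 SA[5]=2  'bdbceaadbc'
  #6 SA[6]=11  'c'
  #7 SA[7]=0  'cbbdbceaadbc'
  #8 SA[8]=5  'ceaadbc'
  #9 SA[9]=9  'dbc'
  #10 SA[10]=3  'dbceaadbc'
  #11 SA[11]=6  'eaadbc'

SA = [7, 8, 1, 10, 4, 2, 11, 0, 5, 9, 3, 6]
[i] adj suffixes → lcp
  [1] 7/8 → 1 ('a')
  [2] 8/1 → 0 ('')
  [3] 1/10 → 1 ('b')
  [4] 10/4 → 2 ('bc')
  [5] 4/2 → 1 ('b')
  [6] 2/11 → 0 ('')
  [7] 11/0 → 1 ('c')
  [8] 0/5 → 1 ('c')
  [9] 5/9 → 0 ('')
  [10] 9/3 → 3 ('dbc')
  [11] 3/6 → 0 ('')

n(n+1)/2 = 12·13/2 = 78
Σ LCP = 0 + 1 + 0 + 1 + 2 + 1 + 0 + 1 + 1 + 0 + 3 + 0 = 10
distinct = 78 − 10 = 68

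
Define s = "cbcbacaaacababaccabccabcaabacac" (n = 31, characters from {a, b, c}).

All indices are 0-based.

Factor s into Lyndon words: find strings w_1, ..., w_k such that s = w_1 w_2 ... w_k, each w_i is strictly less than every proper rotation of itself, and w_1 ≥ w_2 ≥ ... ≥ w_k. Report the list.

emit factor 1: 'c' (i=0, period=1)
emit factor 2: 'bc' (i=1, period=2)
emit factor 3: 'b' (i=3, period=1)
emit factor 4: 'ac' (i=4, period=2)
emit factor 5: 'aaacababaccabccabcaabacac' (i=6, period=25)

["c", "bc", "b", "ac", "aaacababaccabccabcaabacac"]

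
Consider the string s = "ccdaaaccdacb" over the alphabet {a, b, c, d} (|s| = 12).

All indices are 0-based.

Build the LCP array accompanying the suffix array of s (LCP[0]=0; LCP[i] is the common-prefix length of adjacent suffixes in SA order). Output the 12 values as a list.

rank→(start, suffix):
  0 → (3, 'aaaccdacb')
  1 → (4, 'aaccdacb')
  2 → (9, 'acb')
  3 → (5, 'accdacb')
  4 → (11, 'b')
  5 → (10, 'cb')
  6 → (0, 'ccdaaaccdacb')
  7 → (6, 'ccdacb')
  8 → (1, 'cdaaaccdacb')
  9 → (7, 'cdacb')
  10 → (2, 'daaaccdacb')
  11 → (8, 'dacb')

SA = [3, 4, 9, 5, 11, 10, 0, 6, 1, 7, 2, 8]
i: (SA[i-1],SA[i]) lcp shared
  1: (3,4) 2 'aa'
  2: (4,9) 1 'a'
  3: (9,5) 2 'ac'
  4: (5,11) 0 ''
  5: (11,10) 0 ''
  6: (10,0) 1 'c'
  7: (0,6) 4 'ccda'
  8: (6,1) 1 'c'
  9: (1,7) 3 'cda'
  10: (7,2) 0 ''
  11: (2,8) 2 'da'

[0, 2, 1, 2, 0, 0, 1, 4, 1, 3, 0, 2]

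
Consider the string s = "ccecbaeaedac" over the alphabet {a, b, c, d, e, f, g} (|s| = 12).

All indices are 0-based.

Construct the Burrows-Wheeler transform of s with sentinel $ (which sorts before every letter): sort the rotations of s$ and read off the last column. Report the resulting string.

cdbecae$ceaca

rank  rotation       last
    0  $ccecbaeaedac  c
    1  ac$ccecbaeaed  d
    2  aeaedac$ccecb  b
    3  aedac$ccecbae  e
    4  baeaedac$ccec  c
    5  c$ccecbaeaeda  a
    6  cbaeaedac$cce  e
    7  ccecbaeaedac$  $
    8  cecbaeaedac$c  c
    9  dac$ccecbaeae  e
   10  eaedac$ccecba  a
   11  ecbaeaedac$cc  c
   12  edac$ccecbaea  a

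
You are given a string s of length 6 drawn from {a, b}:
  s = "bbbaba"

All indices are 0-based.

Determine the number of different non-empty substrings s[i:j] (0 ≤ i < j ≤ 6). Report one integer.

rank→(start, suffix):
  0 → (5, 'a')
  1 → (3, 'aba')
  2 → (4, 'ba')
  3 → (2, 'baba')
  4 → (1, 'bbaba')
  5 → (0, 'bbbaba')

SA = [5, 3, 4, 2, 1, 0]
[i] adj suffixes → lcp
  [1] 5/3 → 1 ('a')
  [2] 3/4 → 0 ('')
  [3] 4/2 → 2 ('ba')
  [4] 2/1 → 1 ('b')
  [5] 1/0 → 2 ('bb')

n(n+1)/2 = 6·7/2 = 21
Σ LCP = 0 + 1 + 0 + 2 + 1 + 2 = 6
distinct = 21 − 6 = 15

15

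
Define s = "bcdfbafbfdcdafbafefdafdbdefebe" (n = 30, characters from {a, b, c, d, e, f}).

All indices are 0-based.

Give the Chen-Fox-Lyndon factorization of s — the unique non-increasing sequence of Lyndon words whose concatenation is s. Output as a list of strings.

["bcdf", "b", "afbfdcd", "afbafefdafdbdefebe"]

emit factor 1: 'bcdf' (i=0, period=4)
emit factor 2: 'b' (i=4, period=1)
emit factor 3: 'afbfdcd' (i=5, period=7)
emit factor 4: 'afbafefdafdbdefebe' (i=12, period=18)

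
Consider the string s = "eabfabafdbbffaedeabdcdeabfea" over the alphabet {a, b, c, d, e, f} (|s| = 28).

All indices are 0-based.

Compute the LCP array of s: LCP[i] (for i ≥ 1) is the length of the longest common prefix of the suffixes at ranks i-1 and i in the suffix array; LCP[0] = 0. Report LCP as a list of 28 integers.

[0, 1, 2, 2, 3, 1, 1, 0, 1, 1, 1, 2, 2, 0, 0, 1, 1, 4, 0, 2, 3, 4, 1, 0, 2, 1, 1, 1]

sorted suffixes:
  #0 SA[0]=27  'a'
  #1 SA[1]=4  'abafdbbffaedeabdcdeabfea'
  #2 SA[2]=17  'abdcdeabfea'
  #3 SA[3]=1  'abfabafdbbffaedeabdcdeabfea'
  #4 SA[4]=23  'abfea'
  #5 SA[5]=13  'aedeabdcdeabfea'
  #6 SA[6]=6  'afdbbffaedeabdcdeabfea'
  #7 SA[7]=5  'bafdbbffaedeabdcdeabfea'
  #8 SA[8]=9  'bbffaedeabdcdeabfea'
  #9 SA[9]=18  'bdcdeabfea'
  #10 SA[10]=2  'bfabafdbbffaedeabdcdeabfea'
  #11 SA[11]=24  'bfea'
  #12 SA[12]=10  'bffaedeabdcdeabfea'
  #13 SA[13]=20  'cdeabfea'
  #14 SA[14]=8  'dbbffaedeabdcdeabfea'
  #15 SA[15]=19  'dcdeabfea'
  #16 SA[16]=15  'deabdcdeabfea'
  #17 SA[17]=21  'deabfea'
  #18 SA[18]=26  'ea'
  #19 SA[19]=16  'eabdcdeabfea'
  #20 SA[20]=0  'eabfabafdbbffaedeabdcdeabfea'
  #21 SA[21]=22  'eabfea'
  #22 SA[22]=14  'edeabdcdeabfea'
  #23 SA[23]=3  'fabafdbbffaedeabdcdeabfea'
  #24 SA[24]=12  'faedeabdcdeabfea'
  #25 SA[25]=7  'fdbbffaedeabdcdeabfea'
  #26 SA[26]=25  'fea'
  #27 SA[27]=11  'ffaedeabdcdeabfea'

SA = [27, 4, 17, 1, 23, 13, 6, 5, 9, 18, 2, 24, 10, 20, 8, 19, 15, 21, 26, 16, 0, 22, 14, 3, 12, 7, 25, 11]
rank  pair      lcp
   1  s[27:],s[4:]  1  'a'
   2  s[4:],s[17:]  2  'ab'
   3  s[17:],s[1:]  2  'ab'
   4  s[1:],s[23:]  3  'abf'
   5  s[23:],s[13:]  1  'a'
   6  s[13:],s[6:]  1  'a'
   7  s[6:],s[5:]  0  ''
   8  s[5:],s[9:]  1  'b'
   9  s[9:],s[18:]  1  'b'
  10  s[18:],s[2:]  1  'b'
  11  s[2:],s[24:]  2  'bf'
  12  s[24:],s[10:]  2  'bf'
  13  s[10:],s[20:]  0  ''
  14  s[20:],s[8:]  0  ''
  15  s[8:],s[19:]  1  'd'
  16  s[19:],s[15:]  1  'd'
  17  s[15:],s[21:]  4  'deab'
  18  s[21:],s[26:]  0  ''
  19  s[26:],s[16:]  2  'ea'
  20  s[16:],s[0:]  3  'eab'
  21  s[0:],s[22:]  4  'eabf'
  22  s[22:],s[14:]  1  'e'
  23  s[14:],s[3:]  0  ''
  24  s[3:],s[12:]  2  'fa'
  25  s[12:],s[7:]  1  'f'
  26  s[7:],s[25:]  1  'f'
  27  s[25:],s[11:]  1  'f'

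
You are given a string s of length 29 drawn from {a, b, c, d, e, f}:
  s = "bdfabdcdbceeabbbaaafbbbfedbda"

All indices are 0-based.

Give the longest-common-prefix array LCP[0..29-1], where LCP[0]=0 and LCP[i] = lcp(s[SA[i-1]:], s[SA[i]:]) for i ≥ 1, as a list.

[0, 1, 2, 1, 2, 1, 0, 1, 2, 3, 2, 1, 1, 2, 2, 1, 0, 1, 0, 1, 2, 1, 1, 0, 1, 1, 0, 1, 1]

sorted suffixes:
  #0 SA[0]=28  'a'
  #1 SA[1]=16  'aaafbbbfedbda'
  #2 SA[2]=17  'aafbbbfedbda'
  #3 SA[3]=12  'abbbaaafbbbfedbda'
  #4 SA[4]=3  'abdcdbceeabbbaaafbbbfedbda'
  #5 SA[5]=18  'afbbbfedbda'
  #6 SA[6]=15  'baaafbbbfedbda'
  #7 SA[7]=14  'bbaaafbbbfedbda'
  #8 SA[8]=13  'bbbaaafbbbfedbda'
  #9 SA[9]=20  'bbbfedbda'
  #10 SA[10]=21  'bbfedbda'
  #11 SA[11]=8  'bceeabbbaaafbbbfedbda'
  #12 SA[12]=26  'bda'
  #13 SA[13]=4  'bdcdbceeabbbaaafbbbfedbda'
  #14 SA[14]=0  'bdfabdcdbceeabbbaaafbbbfedbda'
  #15 SA[15]=22  'bfedbda'
  #16 SA[16]=6  'cdbceeabbbaaafbbbfedbda'
  #17 SA[17]=9  'ceeabbbaaafbbbfedbda'
  #18 SA[18]=27  'da'
  #19 SA[19]=7  'dbceeabbbaaafbbbfedbda'
  #20 SA[20]=25  'dbda'
  #21 SA[21]=5  'dcdbceeabbbaaafbbbfedbda'
  #22 SA[22]=1  'dfabdcdbceeabbbaaafbbbfedbda'
  #23 SA[23]=11  'eabbbaaafbbbfedbda'
  #24 SA[24]=24  'edbda'
  #25 SA[25]=10  'eeabbbaaafbbbfedbda'
  #26 SA[26]=2  'fabdcdbceeabbbaaafbbbfedbda'
  #27 SA[27]=19  'fbbbfedbda'
  #28 SA[28]=23  'fedbda'

SA = [28, 16, 17, 12, 3, 18, 15, 14, 13, 20, 21, 8, 26, 4, 0, 22, 6, 9, 27, 7, 25, 5, 1, 11, 24, 10, 2, 19, 23]
[i] adj suffixes → lcp
  [1] 28/16 → 1 ('a')
  [2] 16/17 → 2 ('aa')
  [3] 17/12 → 1 ('a')
  [4] 12/3 → 2 ('ab')
  [5] 3/18 → 1 ('a')
  [6] 18/15 → 0 ('')
  [7] 15/14 → 1 ('b')
  [8] 14/13 → 2 ('bb')
  [9] 13/20 → 3 ('bbb')
  [10] 20/21 → 2 ('bb')
  [11] 21/8 → 1 ('b')
  [12] 8/26 → 1 ('b')
  [13] 26/4 → 2 ('bd')
  [14] 4/0 → 2 ('bd')
  [15] 0/22 → 1 ('b')
  [16] 22/6 → 0 ('')
  [17] 6/9 → 1 ('c')
  [18] 9/27 → 0 ('')
  [19] 27/7 → 1 ('d')
  [20] 7/25 → 2 ('db')
  [21] 25/5 → 1 ('d')
  [22] 5/1 → 1 ('d')
  [23] 1/11 → 0 ('')
  [24] 11/24 → 1 ('e')
  [25] 24/10 → 1 ('e')
  [26] 10/2 → 0 ('')
  [27] 2/19 → 1 ('f')
  [28] 19/23 → 1 ('f')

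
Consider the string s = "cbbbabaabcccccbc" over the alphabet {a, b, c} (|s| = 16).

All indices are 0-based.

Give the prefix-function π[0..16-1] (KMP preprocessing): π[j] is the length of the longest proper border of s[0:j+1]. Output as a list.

[0, 0, 0, 0, 0, 0, 0, 0, 0, 1, 1, 1, 1, 1, 2, 1]

π[0] = 0
j=1 s[j]='b': π[1]=0 (border '')
j=2 s[j]='b': π[2]=0 (border '')
j=3 s[j]='b': π[3]=0 (border '')
j=4 s[j]='a': π[4]=0 (border '')
j=5 s[j]='b': π[5]=0 (border '')
j=6 s[j]='a': π[6]=0 (border '')
j=7 s[j]='a': π[7]=0 (border '')
j=8 s[j]='b': π[8]=0 (border '')
j=9 s[j]='c': π[9]=1 (border 'c')
j=10 s[j]='c': k: 1→0; π[10]=1 (border 'c')
j=11 s[j]='c': k: 1→0; π[11]=1 (border 'c')
j=12 s[j]='c': k: 1→0; π[12]=1 (border 'c')
j=13 s[j]='c': k: 1→0; π[13]=1 (border 'c')
j=14 s[j]='b': π[14]=2 (border 'cb')
j=15 s[j]='c': k: 2→0; π[15]=1 (border 'c')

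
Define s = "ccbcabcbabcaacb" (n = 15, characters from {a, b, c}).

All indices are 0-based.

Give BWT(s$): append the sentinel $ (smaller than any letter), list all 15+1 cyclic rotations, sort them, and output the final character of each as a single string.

rank  rotation          last
    0  $ccbcabcbabcaacb  b
    1  aacb$ccbcabcbabc  c
    2  abcaacb$ccbcabcb  b
    3  abcbabcaacb$ccbc  c
    4  acb$ccbcabcbabca  a
    5  b$ccbcabcbabcaac  c
    6  babcaacb$ccbcabc  c
    7  bcaacb$ccbcabcba  a
    8  bcabcbabcaacb$cc  c
    9  bcbabcaacb$ccbca  a
   10  caacb$ccbcabcbab  b
   11  cabcbabcaacb$ccb  b
   12  cb$ccbcabcbabcaa  a
   13  cbabcaacb$ccbcab  b
   14  cbcabcbabcaacb$c  c
   15  ccbcabcbabcaacb$  $

bcbcaccacabbabc$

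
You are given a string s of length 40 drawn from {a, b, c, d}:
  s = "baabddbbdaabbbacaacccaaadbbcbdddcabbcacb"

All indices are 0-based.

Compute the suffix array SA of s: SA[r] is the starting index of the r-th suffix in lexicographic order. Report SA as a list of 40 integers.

sorted suffixes:
  #0 SA[0]=21  'aaadbbcbdddcabbcacb'
  #1 SA[1]=9  'aabbbacaacccaaadbbcbdddcabbcacb'
  #2 SA[2]=1  'aabddbbdaabbbacaacccaaadbbcbdddcabbcacb'
  #3 SA[3]=16  'aacccaaadbbcbdddcabbcacb'
  #4 SA[4]=22  'aadbbcbdddcabbcacb'
  #5 SA[5]=10  'abbbacaacccaaadbbcbdddcabbcacb'
  #6 SA[6]=33  'abbcacb'
  #7 SA[7]=2  'abddbbdaabbbacaacccaaadbbcbdddcabbcacb'
  #8 SA[8]=14  'acaacccaaadbbcbdddcabbcacb'
  #9 SA[9]=37  'acb'
  #10 SA[10]=17  'acccaaadbbcbdddcabbcacb'
  #11 SA[11]=23  'adbbcbdddcabbcacb'
  #12 SA[12]=39  'b'
  #13 SA[13]=0  'baabddbbdaabbbacaacccaaadbbcbdddcabbcacb'
  #14 SA[14]=13  'bacaacccaaadbbcbdddcabbcacb'
  #15 SA[15]=12  'bbacaacccaaadbbcbdddcabbcacb'
  #16 SA[16]=11  'bbbacaacccaaadbbcbdddcabbcacb'
  #17 SA[17]=34  'bbcacb'
  #18 SA[18]=25  'bbcbdddcabbcacb'
  #19 SA[19]=6  'bbdaabbbacaacccaaadbbcbdddcabbcacb'
  #20 SA[20]=35  'bcacb'
  #21 SA[21]=26  'bcbdddcabbcacb'
  #22 SA[22]=7  'bdaabbbacaacccaaadbbcbdddcabbcacb'
  #23 SA[23]=3  'bddbbdaabbbacaacccaaadbbcbdddcabbcacb'
  #24 SA[24]=28  'bdddcabbcacb'
  #25 SA[25]=20  'caaadbbcbdddcabbcacb'
  #26 SA[26]=15  'caacccaaadbbcbdddcabbcacb'
  #27 SA[27]=32  'cabbcacb'
  #28 SA[28]=36  'cacb'
  #29 SA[29]=38  'cb'
  #30 SA[30]=27  'cbdddcabbcacb'
  #31 SA[31]=19  'ccaaadbbcbdddcabbcacb'
  #32 SA[32]=18  'cccaaadbbcbdddcabbcacb'
  #33 SA[33]=8  'daabbbacaacccaaadbbcbdddcabbcacb'
  #34 SA[34]=24  'dbbcbdddcabbcacb'
  #35 SA[35]=5  'dbbdaabbbacaacccaaadbbcbdddcabbcacb'
  #36 SA[36]=31  'dcabbcacb'
  #37 SA[37]=4  'ddbbdaabbbacaacccaaadbbcbdddcabbcacb'
  #38 SA[38]=30  'ddcabbcacb'
  #39 SA[39]=29  'dddcabbcacb'

[21, 9, 1, 16, 22, 10, 33, 2, 14, 37, 17, 23, 39, 0, 13, 12, 11, 34, 25, 6, 35, 26, 7, 3, 28, 20, 15, 32, 36, 38, 27, 19, 18, 8, 24, 5, 31, 4, 30, 29]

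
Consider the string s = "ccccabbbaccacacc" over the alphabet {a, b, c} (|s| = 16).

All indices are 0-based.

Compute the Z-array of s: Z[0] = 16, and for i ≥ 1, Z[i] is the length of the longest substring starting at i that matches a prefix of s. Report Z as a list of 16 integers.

Z[0]=16
i=1: i≥r, start 0; Z[1]=3 scan→box=[1,4)
i=2: min(r-i=2, Z[1]=3)=2; Z[2]=2
i=3: min(r-i=1, Z[2]=2)=1; Z[3]=1
i=4: i≥r, start 0; Z[4]=0
i=5: i≥r, start 0; Z[5]=0
i=6: i≥r, start 0; Z[6]=0
i=7: i≥r, start 0; Z[7]=0
i=8: i≥r, start 0; Z[8]=0
i=9: i≥r, start 0; Z[9]=2 scan→box=[9,11)
i=10: min(r-i=1, Z[1]=3)=1; Z[10]=1
i=11: i≥r, start 0; Z[11]=0
i=12: i≥r, start 0; Z[12]=1 scan→box=[12,13)
i=13: i≥r, start 0; Z[13]=0
i=14: i≥r, start 0; Z[14]=2 scan→box=[14,16)
i=15: min(r-i=1, Z[1]=3)=1; Z[15]=1

[16, 3, 2, 1, 0, 0, 0, 0, 0, 2, 1, 0, 1, 0, 2, 1]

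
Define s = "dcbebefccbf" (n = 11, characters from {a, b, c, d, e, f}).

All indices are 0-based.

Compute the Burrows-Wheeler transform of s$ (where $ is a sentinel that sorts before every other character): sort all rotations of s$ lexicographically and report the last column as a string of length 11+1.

fcecdcf$bbbe

rank  rotation      last
    0  $dcbebefccbf  f
    1  bebefccbf$dc  c
    2  befccbf$dcbe  e
    3  bf$dcbebefcc  c
    4  cbebefccbf$d  d
    5  cbf$dcbebefc  c
    6  ccbf$dcbebef  f
    7  dcbebefccbf$  $
    8  ebefccbf$dcb  b
    9  efccbf$dcbeb  b
   10  f$dcbebefccb  b
   11  fccbf$dcbebe  e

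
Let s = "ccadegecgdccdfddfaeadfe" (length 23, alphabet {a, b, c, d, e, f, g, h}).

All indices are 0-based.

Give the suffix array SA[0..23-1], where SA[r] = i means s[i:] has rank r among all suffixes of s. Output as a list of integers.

sorted suffixes:
  #0 SA[0]=2  'adegecgdccdfddfaeadfe'
  #1 SA[1]=19  'adfe'
  #2 SA[2]=17  'aeadfe'
  #3 SA[3]=1  'cadegecgdccdfddfaeadfe'
  #4 SA[4]=0  'ccadegecgdccdfddfaeadfe'
  #5 SA[5]=10  'ccdfddfaeadfe'
  #6 SA[6]=11  'cdfddfaeadfe'
  #7 SA[7]=7  'cgdccdfddfaeadfe'
  #8 SA[8]=9  'dccdfddfaeadfe'
  #9 SA[9]=14  'ddfaeadfe'
  #10 SA[10]=3  'degecgdccdfddfaeadfe'
  #11 SA[11]=15  'dfaeadfe'
  #12 SA[12]=12  'dfddfaeadfe'
  #13 SA[13]=20  'dfe'
  #14 SA[14]=22  'e'
  #15 SA[15]=18  'eadfe'
  #16 SA[16]=6  'ecgdccdfddfaeadfe'
  #17 SA[17]=4  'egecgdccdfddfaeadfe'
  #18 SA[18]=16  'faeadfe'
  #19 SA[19]=13  'fddfaeadfe'
  #20 SA[20]=21  'fe'
  #21 SA[21]=8  'gdccdfddfaeadfe'
  #22 SA[22]=5  'gecgdccdfddfaeadfe'

[2, 19, 17, 1, 0, 10, 11, 7, 9, 14, 3, 15, 12, 20, 22, 18, 6, 4, 16, 13, 21, 8, 5]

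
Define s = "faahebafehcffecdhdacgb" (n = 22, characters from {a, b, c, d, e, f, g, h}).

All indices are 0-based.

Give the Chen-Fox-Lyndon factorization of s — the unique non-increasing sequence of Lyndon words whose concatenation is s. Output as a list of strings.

["f", "aahebafehcffecdhdacgb"]

emit factor 1: 'f' (i=0, period=1)
emit factor 2: 'aahebafehcffecdhdacgb' (i=1, period=21)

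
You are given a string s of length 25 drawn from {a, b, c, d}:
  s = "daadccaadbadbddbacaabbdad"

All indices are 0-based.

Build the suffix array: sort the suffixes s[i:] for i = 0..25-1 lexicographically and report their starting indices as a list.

[18, 6, 1, 19, 16, 23, 7, 10, 2, 15, 9, 20, 21, 12, 17, 5, 4, 24, 0, 22, 14, 8, 11, 3, 13]

rank | idx | suffix
   0 |  18 | aabbdad
   1 |   6 | aadbadbddbacaabbdad
   2 |   1 | aadccaadbadbddbacaabbdad
   3 |  19 | abbdad
   4 |  16 | acaabbdad
   5 |  23 | ad
   6 |   7 | adbadbddbacaabbdad
   7 |  10 | adbddbacaabbdad
   8 |   2 | adccaadbadbddbacaabbdad
   9 |  15 | bacaabbdad
  10 |   9 | badbddbacaabbdad
  11 |  20 | bbdad
  12 |  21 | bdad
  13 |  12 | bddbacaabbdad
  14 |  17 | caabbdad
  15 |   5 | caadbadbddbacaabbdad
  16 |   4 | ccaadbadbddbacaabbdad
  17 |  24 | d
  18 |   0 | daadccaadbadbddbacaabbdad
  19 |  22 | dad
  20 |  14 | dbacaabbdad
  21 |   8 | dbadbddbacaabbdad
  22 |  11 | dbddbacaabbdad
  23 |   3 | dccaadbadbddbacaabbdad
  24 |  13 | ddbacaabbdad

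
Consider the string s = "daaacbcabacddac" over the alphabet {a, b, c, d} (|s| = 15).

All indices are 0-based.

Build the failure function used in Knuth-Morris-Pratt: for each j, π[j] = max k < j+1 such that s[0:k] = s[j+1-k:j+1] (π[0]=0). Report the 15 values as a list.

[0, 0, 0, 0, 0, 0, 0, 0, 0, 0, 0, 1, 1, 2, 0]

π[0] = 0
j=1 s[j]='a': π[1]=0 (border '')
j=2 s[j]='a': π[2]=0 (border '')
j=3 s[j]='a': π[3]=0 (border '')
j=4 s[j]='c': π[4]=0 (border '')
j=5 s[j]='b': π[5]=0 (border '')
j=6 s[j]='c': π[6]=0 (border '')
j=7 s[j]='a': π[7]=0 (border '')
j=8 s[j]='b': π[8]=0 (border '')
j=9 s[j]='a': π[9]=0 (border '')
j=10 s[j]='c': π[10]=0 (border '')
j=11 s[j]='d': π[11]=1 (border 'd')
j=12 s[j]='d': k: 1→0; π[12]=1 (border 'd')
j=13 s[j]='a': π[13]=2 (border 'da')
j=14 s[j]='c': k: 2→0; π[14]=0 (border '')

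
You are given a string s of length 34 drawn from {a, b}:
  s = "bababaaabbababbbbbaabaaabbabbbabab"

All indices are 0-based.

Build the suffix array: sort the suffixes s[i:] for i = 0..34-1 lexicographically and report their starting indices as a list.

[5, 21, 18, 6, 22, 32, 3, 19, 30, 1, 10, 7, 23, 26, 12, 33, 4, 20, 17, 31, 2, 29, 0, 9, 25, 11, 16, 28, 8, 24, 15, 27, 14, 13]

rank | idx | suffix
   0 |   5 | aaabbababbbbbaabaaabbabbbabab
   1 |  21 | aaabbabbbabab
   2 |  18 | aabaaabbabbbabab
   3 |   6 | aabbababbbbbaabaaabbabbbabab
   4 |  22 | aabbabbbabab
   5 |  32 | ab
   6 |   3 | abaaabbababbbbbaabaaabbabbbabab
   7 |  19 | abaaabbabbbabab
   8 |  30 | abab
   9 |   1 | ababaaabbababbbbbaabaaabbabbbabab
  10 |  10 | ababbbbbaabaaabbabbbabab
  11 |   7 | abbababbbbbaabaaabbabbbabab
  12 |  23 | abbabbbabab
  13 |  26 | abbbabab
  14 |  12 | abbbbbaabaaabbabbbabab
  15 |  33 | b
  16 |   4 | baaabbababbbbbaabaaabbabbbabab
  17 |  20 | baaabbabbbabab
  18 |  17 | baabaaabbabbbabab
  19 |  31 | bab
  20 |   2 | babaaabbababbbbbaabaaabbabbbabab
  21 |  29 | babab
  22 |   0 | bababaaabbababbbbbaabaaabbabbbabab
  23 |   9 | bababbbbbaabaaabbabbbabab
  24 |  25 | babbbabab
  25 |  11 | babbbbbaabaaabbabbbabab
  26 |  16 | bbaabaaabbabbbabab
  27 |  28 | bbabab
  28 |   8 | bbababbbbbaabaaabbabbbabab
  29 |  24 | bbabbbabab
  30 |  15 | bbbaabaaabbabbbabab
  31 |  27 | bbbabab
  32 |  14 | bbbbaabaaabbabbbabab
  33 |  13 | bbbbbaabaaabbabbbabab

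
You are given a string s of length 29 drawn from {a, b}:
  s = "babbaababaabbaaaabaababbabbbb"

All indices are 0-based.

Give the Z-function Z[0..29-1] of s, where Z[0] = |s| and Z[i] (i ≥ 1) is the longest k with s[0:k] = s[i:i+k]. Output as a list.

Z[0]=29
i=1: outside box; Z[1]=0
i=2: outside box; Z[2]=1 grow→box=[2,3)
i=3: outside box; Z[3]=2 grow→box=[3,5)
i=4: min(r-i=1, Z[1]=0)=0; Z[4]=0
i=5: outside box; Z[5]=0
i=6: outside box; Z[6]=3 grow→box=[6,9)
i=7: min(r-i=2, Z[1]=0)=0; Z[7]=0
i=8: min(r-i=1, Z[2]=1)=1; Z[8]=2 grow→box=[8,10)
i=9: min(r-i=1, Z[1]=0)=0; Z[9]=0
i=10: outside box; Z[10]=0
i=11: outside box; Z[11]=1 grow→box=[11,12)
i=12: outside box; Z[12]=2 grow→box=[12,14)
i=13: min(r-i=1, Z[1]=0)=0; Z[13]=0
i=14: outside box; Z[14]=0
i=15: outside box; Z[15]=0
i=16: outside box; Z[16]=0
i=17: outside box; Z[17]=2 grow→box=[17,19)
i=18: min(r-i=1, Z[1]=0)=0; Z[18]=0
i=19: outside box; Z[19]=0
i=20: outside box; Z[20]=5 grow→box=[20,25)
i=21: min(r-i=4, Z[1]=0)=0; Z[21]=0
i=22: min(r-i=3, Z[2]=1)=1; Z[22]=1
i=23: min(r-i=2, Z[3]=2)=2; Z[23]=4 grow→box=[23,27)
i=24: min(r-i=3, Z[1]=0)=0; Z[24]=0
i=25: min(r-i=2, Z[2]=1)=1; Z[25]=1
i=26: min(r-i=1, Z[3]=2)=1; Z[26]=1
i=27: outside box; Z[27]=1 grow→box=[27,28)
i=28: outside box; Z[28]=1 grow→box=[28,29)

[29, 0, 1, 2, 0, 0, 3, 0, 2, 0, 0, 1, 2, 0, 0, 0, 0, 2, 0, 0, 5, 0, 1, 4, 0, 1, 1, 1, 1]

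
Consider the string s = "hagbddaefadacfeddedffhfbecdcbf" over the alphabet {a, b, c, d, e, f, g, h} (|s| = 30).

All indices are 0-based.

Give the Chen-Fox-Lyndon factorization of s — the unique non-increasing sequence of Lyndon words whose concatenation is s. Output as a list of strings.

["h", "agbdd", "aef", "ad", "acfeddedffhfbecdcbf"]

emit factor 1: 'h' (i=0, period=1)
emit factor 2: 'agbdd' (i=1, period=5)
emit factor 3: 'aef' (i=6, period=3)
emit factor 4: 'ad' (i=9, period=2)
emit factor 5: 'acfeddedffhfbecdcbf' (i=11, period=19)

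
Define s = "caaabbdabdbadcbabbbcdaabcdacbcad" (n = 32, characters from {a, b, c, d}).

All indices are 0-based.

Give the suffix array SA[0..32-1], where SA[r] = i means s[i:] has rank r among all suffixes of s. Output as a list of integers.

sorted suffixes:
  #0 SA[0]=1  'aaabbdabdbadcbabbbcdaabcdacbcad'
  #1 SA[1]=2  'aabbdabdbadcbabbbcdaabcdacbcad'
  #2 SA[2]=21  'aabcdacbcad'
  #3 SA[3]=15  'abbbcdaabcdacbcad'
  #4 SA[4]=3  'abbdabdbadcbabbbcdaabcdacbcad'
  #5 SA[5]=22  'abcdacbcad'
  #6 SA[6]=7  'abdbadcbabbbcdaabcdacbcad'
  #7 SA[7]=26  'acbcad'
  #8 SA[8]=30  'ad'
  #9 SA[9]=11  'adcbabbbcdaabcdacbcad'
  #10 SA[10]=14  'babbbcdaabcdacbcad'
  #11 SA[11]=10  'badcbabbbcdaabcdacbcad'
  #12 SA[12]=16  'bbbcdaabcdacbcad'
  #13 SA[13]=17  'bbcdaabcdacbcad'
  #14 SA[14]=4  'bbdabdbadcbabbbcdaabcdacbcad'
  #15 SA[15]=28  'bcad'
  #16 SA[16]=18  'bcdaabcdacbcad'
  #17 SA[17]=23  'bcdacbcad'
  #18 SA[18]=5  'bdabdbadcbabbbcdaabcdacbcad'
  #19 SA[19]=8  'bdbadcbabbbcdaabcdacbcad'
  #20 SA[20]=0  'caaabbdabdbadcbabbbcdaabcdacbcad'
  #21 SA[21]=29  'cad'
  #22 SA[22]=13  'cbabbbcdaabcdacbcad'
  #23 SA[23]=27  'cbcad'
  #24 SA[24]=19  'cdaabcdacbcad'
  #25 SA[25]=24  'cdacbcad'
  #26 SA[26]=31  'd'
  #27 SA[27]=20  'daabcdacbcad'
  #28 SA[28]=6  'dabdbadcbabbbcdaabcdacbcad'
  #29 SA[29]=25  'dacbcad'
  #30 SA[30]=9  'dbadcbabbbcdaabcdacbcad'
  #31 SA[31]=12  'dcbabbbcdaabcdacbcad'

[1, 2, 21, 15, 3, 22, 7, 26, 30, 11, 14, 10, 16, 17, 4, 28, 18, 23, 5, 8, 0, 29, 13, 27, 19, 24, 31, 20, 6, 25, 9, 12]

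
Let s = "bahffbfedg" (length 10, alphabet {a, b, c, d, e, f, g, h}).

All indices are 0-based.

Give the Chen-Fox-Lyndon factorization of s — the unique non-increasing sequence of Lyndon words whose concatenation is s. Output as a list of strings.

["b", "ahffbfedg"]

emit factor 1: 'b' (i=0, period=1)
emit factor 2: 'ahffbfedg' (i=1, period=9)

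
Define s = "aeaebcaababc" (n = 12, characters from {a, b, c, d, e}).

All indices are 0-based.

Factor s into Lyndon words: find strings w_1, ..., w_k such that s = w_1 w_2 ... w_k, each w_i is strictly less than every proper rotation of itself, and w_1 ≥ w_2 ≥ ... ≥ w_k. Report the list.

emit factor 1: 'aeaebc' (i=0, period=6)
emit factor 2: 'aababc' (i=6, period=6)

["aeaebc", "aababc"]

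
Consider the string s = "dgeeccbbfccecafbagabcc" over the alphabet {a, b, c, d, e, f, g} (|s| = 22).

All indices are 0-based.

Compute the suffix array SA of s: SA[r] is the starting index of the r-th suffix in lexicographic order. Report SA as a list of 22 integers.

rank→(start, suffix):
  0 → (18, 'abcc')
  1 → (13, 'afbagabcc')
  2 → (16, 'agabcc')
  3 → (15, 'bagabcc')
  4 → (6, 'bbfccecafbagabcc')
  5 → (19, 'bcc')
  6 → (7, 'bfccecafbagabcc')
  7 → (21, 'c')
  8 → (12, 'cafbagabcc')
  9 → (5, 'cbbfccecafbagabcc')
  10 → (20, 'cc')
  11 → (4, 'ccbbfccecafbagabcc')
  12 → (9, 'ccecafbagabcc')
  13 → (10, 'cecafbagabcc')
  14 → (0, 'dgeeccbbfccecafbagabcc')
  15 → (11, 'ecafbagabcc')
  16 → (3, 'eccbbfccecafbagabcc')
  17 → (2, 'eeccbbfccecafbagabcc')
  18 → (14, 'fbagabcc')
  19 → (8, 'fccecafbagabcc')
  20 → (17, 'gabcc')
  21 → (1, 'geeccbbfccecafbagabcc')

[18, 13, 16, 15, 6, 19, 7, 21, 12, 5, 20, 4, 9, 10, 0, 11, 3, 2, 14, 8, 17, 1]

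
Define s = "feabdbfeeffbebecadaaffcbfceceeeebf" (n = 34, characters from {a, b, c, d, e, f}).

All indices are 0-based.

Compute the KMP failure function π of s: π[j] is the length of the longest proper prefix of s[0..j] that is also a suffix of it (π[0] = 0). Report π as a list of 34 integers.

[0, 0, 0, 0, 0, 0, 1, 2, 0, 1, 1, 0, 0, 0, 0, 0, 0, 0, 0, 0, 1, 1, 0, 0, 1, 0, 0, 0, 0, 0, 0, 0, 0, 1]

π[0] = 0
j=1 s[j]='e': π[1]=0 (border '')
j=2 s[j]='a': π[2]=0 (border '')
j=3 s[j]='b': π[3]=0 (border '')
j=4 s[j]='d': π[4]=0 (border '')
j=5 s[j]='b': π[5]=0 (border '')
j=6 s[j]='f': π[6]=1 (border 'f')
j=7 s[j]='e': π[7]=2 (border 'fe')
j=8 s[j]='e': k: 2→0; π[8]=0 (border '')
j=9 s[j]='f': π[9]=1 (border 'f')
j=10 s[j]='f': k: 1→0; π[10]=1 (border 'f')
j=11 s[j]='b': k: 1→0; π[11]=0 (border '')
j=12 s[j]='e': π[12]=0 (border '')
j=13 s[j]='b': π[13]=0 (border '')
j=14 s[j]='e': π[14]=0 (border '')
j=15 s[j]='c': π[15]=0 (border '')
j=16 s[j]='a': π[16]=0 (border '')
j=17 s[j]='d': π[17]=0 (border '')
j=18 s[j]='a': π[18]=0 (border '')
j=19 s[j]='a': π[19]=0 (border '')
j=20 s[j]='f': π[20]=1 (border 'f')
j=21 s[j]='f': k: 1→0; π[21]=1 (border 'f')
j=22 s[j]='c': k: 1→0; π[22]=0 (border '')
j=23 s[j]='b': π[23]=0 (border '')
j=24 s[j]='f': π[24]=1 (border 'f')
j=25 s[j]='c': k: 1→0; π[25]=0 (border '')
j=26 s[j]='e': π[26]=0 (border '')
j=27 s[j]='c': π[27]=0 (border '')
j=28 s[j]='e': π[28]=0 (border '')
j=29 s[j]='e': π[29]=0 (border '')
j=30 s[j]='e': π[30]=0 (border '')
j=31 s[j]='e': π[31]=0 (border '')
j=32 s[j]='b': π[32]=0 (border '')
j=33 s[j]='f': π[33]=1 (border 'f')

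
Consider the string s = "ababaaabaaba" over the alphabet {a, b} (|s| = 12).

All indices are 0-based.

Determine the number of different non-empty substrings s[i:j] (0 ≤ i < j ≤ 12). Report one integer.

rank | idx | suffix
   0 |  11 | a
   1 |   4 | aaabaaba
   2 |   8 | aaba
   3 |   5 | aabaaba
   4 |   9 | aba
   5 |   2 | abaaabaaba
   6 |   6 | abaaba
   7 |   0 | ababaaabaaba
   8 |  10 | ba
   9 |   3 | baaabaaba
  10 |   7 | baaba
  11 |   1 | babaaabaaba

SA = [11, 4, 8, 5, 9, 2, 6, 0, 10, 3, 7, 1]
i: (SA[i-1],SA[i]) lcp shared
  1: (11,4) 1 'a'
  2: (4,8) 2 'aa'
  3: (8,5) 4 'aaba'
  4: (5,9) 1 'a'
  5: (9,2) 3 'aba'
  6: (2,6) 4 'abaa'
  7: (6,0) 3 'aba'
  8: (0,10) 0 ''
  9: (10,3) 2 'ba'
  10: (3,7) 3 'baa'
  11: (7,1) 2 'ba'

n(n+1)/2 = 12·13/2 = 78
Σ LCP = 0 + 1 + 2 + 4 + 1 + 3 + 4 + 3 + 0 + 2 + 3 + 2 = 25
distinct = 78 − 25 = 53

53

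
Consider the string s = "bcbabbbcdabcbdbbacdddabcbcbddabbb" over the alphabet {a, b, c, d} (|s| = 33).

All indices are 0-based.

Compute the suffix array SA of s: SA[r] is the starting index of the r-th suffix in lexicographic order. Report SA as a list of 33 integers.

[29, 3, 21, 9, 16, 32, 2, 15, 31, 14, 30, 4, 5, 0, 22, 10, 24, 6, 12, 26, 1, 23, 11, 25, 7, 17, 28, 20, 8, 13, 27, 19, 18]

sorted suffixes:
  #0 SA[0]=29  'abbb'
  #1 SA[1]=3  'abbbcdabcbdbbacdddabcbcbddabbb'
  #2 SA[2]=21  'abcbcbddabbb'
  #3 SA[3]=9  'abcbdbbacdddabcbcbddabbb'
  #4 SA[4]=16  'acdddabcbcbddabbb'
  #5 SA[5]=32  'b'
  #6 SA[6]=2  'babbbcdabcbdbbacdddabcbcbddabbb'
  #7 SA[7]=15  'bacdddabcbcbddabbb'
  #8 SA[8]=31  'bb'
  #9 SA[9]=14  'bbacdddabcbcbddabbb'
  #10 SA[10]=30  'bbb'
  #11 SA[11]=4  'bbbcdabcbdbbacdddabcbcbddabbb'
  #12 SA[12]=5  'bbcdabcbdbbacdddabcbcbddabbb'
  #13 SA[13]=0  'bcbabbbcdabcbdbbacdddabcbcbddabbb'
  #14 SA[14]=22  'bcbcbddabbb'
  #15 SA[15]=10  'bcbdbbacdddabcbcbddabbb'
  #16 SA[16]=24  'bcbddabbb'
  #17 SA[17]=6  'bcdabcbdbbacdddabcbcbddabbb'
  #18 SA[18]=12  'bdbbacdddabcbcbddabbb'
  #19 SA[19]=26  'bddabbb'
  #20 SA[20]=1  'cbabbbcdabcbdbbacdddabcbcbddabbb'
  #21 SA[21]=23  'cbcbddabbb'
  #22 SA[22]=11  'cbdbbacdddabcbcbddabbb'
  #23 SA[23]=25  'cbddabbb'
  #24 SA[24]=7  'cdabcbdbbacdddabcbcbddabbb'
  #25 SA[25]=17  'cdddabcbcbddabbb'
  #26 SA[26]=28  'dabbb'
  #27 SA[27]=20  'dabcbcbddabbb'
  #28 SA[28]=8  'dabcbdbbacdddabcbcbddabbb'
  #29 SA[29]=13  'dbbacdddabcbcbddabbb'
  #30 SA[30]=27  'ddabbb'
  #31 SA[31]=19  'ddabcbcbddabbb'
  #32 SA[32]=18  'dddabcbcbddabbb'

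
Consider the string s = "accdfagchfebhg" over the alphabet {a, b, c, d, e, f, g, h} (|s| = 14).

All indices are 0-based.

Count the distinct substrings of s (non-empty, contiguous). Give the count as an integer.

99

sorted suffixes:
  #0 SA[0]=0  'accdfagchfebhg'
  #1 SA[1]=5  'agchfebhg'
  #2 SA[2]=11  'bhg'
  #3 SA[3]=1  'ccdfagchfebhg'
  #4 SA[4]=2  'cdfagchfebhg'
  #5 SA[5]=7  'chfebhg'
  #6 SA[6]=3  'dfagchfebhg'
  #7 SA[7]=10  'ebhg'
  #8 SA[8]=4  'fagchfebhg'
  #9 SA[9]=9  'febhg'
  #10 SA[10]=13  'g'
  #11 SA[11]=6  'gchfebhg'
  #12 SA[12]=8  'hfebhg'
  #13 SA[13]=12  'hg'

SA = [0, 5, 11, 1, 2, 7, 3, 10, 4, 9, 13, 6, 8, 12]
[i] adj suffixes → lcp
  [1] 0/5 → 1 ('a')
  [2] 5/11 → 0 ('')
  [3] 11/1 → 0 ('')
  [4] 1/2 → 1 ('c')
  [5] 2/7 → 1 ('c')
  [6] 7/3 → 0 ('')
  [7] 3/10 → 0 ('')
  [8] 10/4 → 0 ('')
  [9] 4/9 → 1 ('f')
  [10] 9/13 → 0 ('')
  [11] 13/6 → 1 ('g')
  [12] 6/8 → 0 ('')
  [13] 8/12 → 1 ('h')

n(n+1)/2 = 14·15/2 = 105
Σ LCP = 0 + 1 + 0 + 0 + 1 + 1 + 0 + 0 + 0 + 1 + 0 + 1 + 0 + 1 = 6
distinct = 105 − 6 = 99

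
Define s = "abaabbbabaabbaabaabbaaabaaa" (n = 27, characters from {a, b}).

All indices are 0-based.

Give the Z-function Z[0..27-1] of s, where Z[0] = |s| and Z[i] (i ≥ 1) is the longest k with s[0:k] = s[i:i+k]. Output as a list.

Z[0]=27
i=1: i≥r, start 0; Z[1]=0
i=2: i≥r, start 0; Z[2]=1 scan→box=[2,3)
i=3: i≥r, start 0; Z[3]=2 scan→box=[3,5)
i=4: min(r-i=1, Z[1]=0)=0; Z[4]=0
i=5: i≥r, start 0; Z[5]=0
i=6: i≥r, start 0; Z[6]=0
i=7: i≥r, start 0; Z[7]=6 scan→box=[7,13)
i=8: min(r-i=5, Z[1]=0)=0; Z[8]=0
i=9: min(r-i=4, Z[2]=1)=1; Z[9]=1
i=10: min(r-i=3, Z[3]=2)=2; Z[10]=2
i=11: min(r-i=2, Z[4]=0)=0; Z[11]=0
i=12: min(r-i=1, Z[5]=0)=0; Z[12]=0
i=13: i≥r, start 0; Z[13]=1 scan→box=[13,14)
i=14: i≥r, start 0; Z[14]=6 scan→box=[14,20)
i=15: min(r-i=5, Z[1]=0)=0; Z[15]=0
i=16: min(r-i=4, Z[2]=1)=1; Z[16]=1
i=17: min(r-i=3, Z[3]=2)=2; Z[17]=2
i=18: min(r-i=2, Z[4]=0)=0; Z[18]=0
i=19: min(r-i=1, Z[5]=0)=0; Z[19]=0
i=20: i≥r, start 0; Z[20]=1 scan→box=[20,21)
i=21: i≥r, start 0; Z[21]=1 scan→box=[21,22)
i=22: i≥r, start 0; Z[22]=4 scan→box=[22,26)
i=23: min(r-i=3, Z[1]=0)=0; Z[23]=0
i=24: min(r-i=2, Z[2]=1)=1; Z[24]=1
i=25: min(r-i=1, Z[3]=2)=1; Z[25]=1
i=26: i≥r, start 0; Z[26]=1 scan→box=[26,27)

[27, 0, 1, 2, 0, 0, 0, 6, 0, 1, 2, 0, 0, 1, 6, 0, 1, 2, 0, 0, 1, 1, 4, 0, 1, 1, 1]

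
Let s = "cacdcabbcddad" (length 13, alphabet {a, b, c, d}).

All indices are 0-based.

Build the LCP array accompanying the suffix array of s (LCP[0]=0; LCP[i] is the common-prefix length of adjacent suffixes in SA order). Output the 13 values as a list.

rank→(start, suffix):
  0 → (5, 'abbcddad')
  1 → (1, 'acdcabbcddad')
  2 → (11, 'ad')
  3 → (6, 'bbcddad')
  4 → (7, 'bcddad')
  5 → (4, 'cabbcddad')
  6 → (0, 'cacdcabbcddad')
  7 → (2, 'cdcabbcddad')
  8 → (8, 'cddad')
  9 → (12, 'd')
  10 → (10, 'dad')
  11 → (3, 'dcabbcddad')
  12 → (9, 'ddad')

SA = [5, 1, 11, 6, 7, 4, 0, 2, 8, 12, 10, 3, 9]
i: (SA[i-1],SA[i]) lcp shared
  1: (5,1) 1 'a'
  2: (1,11) 1 'a'
  3: (11,6) 0 ''
  4: (6,7) 1 'b'
  5: (7,4) 0 ''
  6: (4,0) 2 'ca'
  7: (0,2) 1 'c'
  8: (2,8) 2 'cd'
  9: (8,12) 0 ''
  10: (12,10) 1 'd'
  11: (10,3) 1 'd'
  12: (3,9) 1 'd'

[0, 1, 1, 0, 1, 0, 2, 1, 2, 0, 1, 1, 1]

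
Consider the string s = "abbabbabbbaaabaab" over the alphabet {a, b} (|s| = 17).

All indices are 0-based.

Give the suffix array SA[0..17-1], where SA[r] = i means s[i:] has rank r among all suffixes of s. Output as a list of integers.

[10, 14, 11, 15, 12, 0, 3, 6, 16, 9, 13, 2, 5, 8, 1, 4, 7]

rank→(start, suffix):
  0 → (10, 'aaabaab')
  1 → (14, 'aab')
  2 → (11, 'aabaab')
  3 → (15, 'ab')
  4 → (12, 'abaab')
  5 → (0, 'abbabbabbbaaabaab')
  6 → (3, 'abbabbbaaabaab')
  7 → (6, 'abbbaaabaab')
  8 → (16, 'b')
  9 → (9, 'baaabaab')
  10 → (13, 'baab')
  11 → (2, 'babbabbbaaabaab')
  12 → (5, 'babbbaaabaab')
  13 → (8, 'bbaaabaab')
  14 → (1, 'bbabbabbbaaabaab')
  15 → (4, 'bbabbbaaabaab')
  16 → (7, 'bbbaaabaab')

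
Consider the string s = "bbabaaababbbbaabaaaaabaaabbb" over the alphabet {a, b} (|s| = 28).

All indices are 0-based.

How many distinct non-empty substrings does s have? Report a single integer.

322

rank | idx | suffix
   0 |  16 | aaaaabaaabbb
   1 |  17 | aaaabaaabbb
   2 |  18 | aaabaaabbb
   3 |   4 | aaababbbbaabaaaaabaaabbb
   4 |  22 | aaabbb
   5 |  13 | aabaaaaabaaabbb
   6 |  19 | aabaaabbb
   7 |   5 | aababbbbaabaaaaabaaabbb
   8 |  23 | aabbb
   9 |  14 | abaaaaabaaabbb
  10 |   2 | abaaababbbbaabaaaaabaaabbb
  11 |  20 | abaaabbb
  12 |   6 | ababbbbaabaaaaabaaabbb
  13 |  24 | abbb
  14 |   8 | abbbbaabaaaaabaaabbb
  15 |  27 | b
  16 |  15 | baaaaabaaabbb
  17 |   3 | baaababbbbaabaaaaabaaabbb
  18 |  21 | baaabbb
  19 |  12 | baabaaaaabaaabbb
  20 |   1 | babaaababbbbaabaaaaabaaabbb
  21 |   7 | babbbbaabaaaaabaaabbb
  22 |  26 | bb
  23 |  11 | bbaabaaaaabaaabbb
  24 |   0 | bbabaaababbbbaabaaaaabaaabbb
  25 |  25 | bbb
  26 |  10 | bbbaabaaaaabaaabbb
  27 |   9 | bbbbaabaaaaabaaabbb

SA = [16, 17, 18, 4, 22, 13, 19, 5, 23, 14, 2, 20, 6, 24, 8, 27, 15, 3, 21, 12, 1, 7, 26, 11, 0, 25, 10, 9]
[i] adj suffixes → lcp
  [1] 16/17 → 4 ('aaaa')
  [2] 17/18 → 3 ('aaa')
  [3] 18/4 → 5 ('aaaba')
  [4] 4/22 → 4 ('aaab')
  [5] 22/13 → 2 ('aa')
  [6] 13/19 → 6 ('aabaaa')
  [7] 19/5 → 4 ('aaba')
  [8] 5/23 → 3 ('aab')
  [9] 23/14 → 1 ('a')
  [10] 14/2 → 5 ('abaaa')
  [11] 2/20 → 6 ('abaaab')
  [12] 20/6 → 3 ('aba')
  [13] 6/24 → 2 ('ab')
  [14] 24/8 → 4 ('abbb')
  [15] 8/27 → 0 ('')
  [16] 27/15 → 1 ('b')
  [17] 15/3 → 4 ('baaa')
  [18] 3/21 → 5 ('baaab')
  [19] 21/12 → 3 ('baa')
  [20] 12/1 → 2 ('ba')
  [21] 1/7 → 3 ('bab')
  [22] 7/26 → 1 ('b')
  [23] 26/11 → 2 ('bb')
  [24] 11/0 → 3 ('bba')
  [25] 0/25 → 2 ('bb')
  [26] 25/10 → 3 ('bbb')
  [27] 10/9 → 3 ('bbb')

n(n+1)/2 = 28·29/2 = 406
Σ LCP = 0 + 4 + 3 + 5 + 4 + 2 + 6 + 4 + 3 + 1 + 5 + 6 + 3 + 2 + 4 + 0 + 1 + 4 + 5 + 3 + 2 + 3 + 1 + 2 + 3 + 2 + 3 + 3 = 84
distinct = 406 − 84 = 322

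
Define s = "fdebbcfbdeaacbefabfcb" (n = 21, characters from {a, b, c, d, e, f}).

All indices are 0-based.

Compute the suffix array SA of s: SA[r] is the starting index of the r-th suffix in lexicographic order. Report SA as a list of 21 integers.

[10, 16, 11, 20, 3, 4, 7, 13, 17, 19, 12, 5, 8, 1, 9, 2, 14, 15, 6, 18, 0]

sorted suffixes:
  #0 SA[0]=10  'aacbefabfcb'
  #1 SA[1]=16  'abfcb'
  #2 SA[2]=11  'acbefabfcb'
  #3 SA[3]=20  'b'
  #4 SA[4]=3  'bbcfbdeaacbefabfcb'
  #5 SA[5]=4  'bcfbdeaacbefabfcb'
  #6 SA[6]=7  'bdeaacbefabfcb'
  #7 SA[7]=13  'befabfcb'
  #8 SA[8]=17  'bfcb'
  #9 SA[9]=19  'cb'
  #10 SA[10]=12  'cbefabfcb'
  #11 SA[11]=5  'cfbdeaacbefabfcb'
  #12 SA[12]=8  'deaacbefabfcb'
  #13 SA[13]=1  'debbcfbdeaacbefabfcb'
  #14 SA[14]=9  'eaacbefabfcb'
  #15 SA[15]=2  'ebbcfbdeaacbefabfcb'
  #16 SA[16]=14  'efabfcb'
  #17 SA[17]=15  'fabfcb'
  #18 SA[18]=6  'fbdeaacbefabfcb'
  #19 SA[19]=18  'fcb'
  #20 SA[20]=0  'fdebbcfbdeaacbefabfcb'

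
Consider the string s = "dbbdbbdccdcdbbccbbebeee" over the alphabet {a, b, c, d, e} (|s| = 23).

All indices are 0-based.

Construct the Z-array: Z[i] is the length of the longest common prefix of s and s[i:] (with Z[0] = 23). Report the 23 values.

Z[0]=23
i=1: outside box; Z[1]=0
i=2: outside box; Z[2]=0
i=3: outside box; Z[3]=4 grow→box=[3,7)
i=4: min(r-i=3, Z[1]=0)=0; Z[4]=0
i=5: min(r-i=2, Z[2]=0)=0; Z[5]=0
i=6: min(r-i=1, Z[3]=4)=1; Z[6]=1
i=7: outside box; Z[7]=0
i=8: outside box; Z[8]=0
i=9: outside box; Z[9]=1 grow→box=[9,10)
i=10: outside box; Z[10]=0
i=11: outside box; Z[11]=3 grow→box=[11,14)
i=12: min(r-i=2, Z[1]=0)=0; Z[12]=0
i=13: min(r-i=1, Z[2]=0)=0; Z[13]=0
i=14: outside box; Z[14]=0
i=15: outside box; Z[15]=0
i=16: outside box; Z[16]=0
i=17: outside box; Z[17]=0
i=18: outside box; Z[18]=0
i=19: outside box; Z[19]=0
i=20: outside box; Z[20]=0
i=21: outside box; Z[21]=0
i=22: outside box; Z[22]=0

[23, 0, 0, 4, 0, 0, 1, 0, 0, 1, 0, 3, 0, 0, 0, 0, 0, 0, 0, 0, 0, 0, 0]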